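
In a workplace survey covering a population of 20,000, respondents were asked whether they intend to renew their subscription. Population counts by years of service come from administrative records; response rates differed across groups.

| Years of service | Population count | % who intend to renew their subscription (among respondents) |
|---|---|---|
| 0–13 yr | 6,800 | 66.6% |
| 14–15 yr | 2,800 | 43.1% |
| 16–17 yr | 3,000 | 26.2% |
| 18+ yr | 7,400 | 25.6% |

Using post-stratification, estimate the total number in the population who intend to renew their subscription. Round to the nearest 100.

Each cell contributes its population count × the respondent rate:
  0–13 yr: 6,800 × 66.6% = 4528.8
  14–15 yr: 2,800 × 43.1% = 1206.8
  16–17 yr: 3,000 × 26.2% = 786
  18+ yr: 7,400 × 25.6% = 1894.4
Estimated total = 8416 → 8,400.

8,400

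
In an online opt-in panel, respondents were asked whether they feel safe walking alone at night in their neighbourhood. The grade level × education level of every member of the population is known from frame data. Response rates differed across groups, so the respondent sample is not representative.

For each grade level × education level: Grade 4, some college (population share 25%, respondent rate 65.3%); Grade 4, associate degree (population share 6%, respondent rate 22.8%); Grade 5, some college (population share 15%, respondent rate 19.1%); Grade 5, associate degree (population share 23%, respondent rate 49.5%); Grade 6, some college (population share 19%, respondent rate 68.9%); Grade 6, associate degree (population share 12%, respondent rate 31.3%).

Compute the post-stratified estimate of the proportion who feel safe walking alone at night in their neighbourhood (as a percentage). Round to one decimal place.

48.8%

Post-stratification weights by population share, not respondent share:
  Grade 4, some college: 0.25 × 65.3 = 16.325
  Grade 4, associate degree: 0.06 × 22.8 = 1.368
  Grade 5, some college: 0.15 × 19.1 = 2.865
  Grade 5, associate degree: 0.23 × 49.5 = 11.385
  Grade 6, some college: 0.19 × 68.9 = 13.091
  Grade 6, associate degree: 0.12 × 31.3 = 3.756
Post-stratified estimate = 48.79 → 48.8%.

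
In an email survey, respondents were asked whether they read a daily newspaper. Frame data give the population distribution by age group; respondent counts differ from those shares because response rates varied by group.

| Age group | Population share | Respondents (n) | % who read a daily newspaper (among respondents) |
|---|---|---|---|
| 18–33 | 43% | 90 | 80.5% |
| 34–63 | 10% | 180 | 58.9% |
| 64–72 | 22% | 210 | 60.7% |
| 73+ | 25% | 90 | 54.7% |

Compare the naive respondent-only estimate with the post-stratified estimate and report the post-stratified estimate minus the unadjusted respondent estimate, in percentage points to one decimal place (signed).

Naive respondent-only estimate (weights = respondent counts):
  (90/570)×80.5 + (180/570)×58.9 + (210/570)×60.7 + (90/570)×54.7 = 62.3105%
Reweighting by population age group shares:
  0.43×80.5 + 0.1×58.9 + 0.22×60.7 + 0.25×54.7 = 67.534%
Difference = 67.534 − 62.3105 = 5.2235 pp.

+5.2 percentage points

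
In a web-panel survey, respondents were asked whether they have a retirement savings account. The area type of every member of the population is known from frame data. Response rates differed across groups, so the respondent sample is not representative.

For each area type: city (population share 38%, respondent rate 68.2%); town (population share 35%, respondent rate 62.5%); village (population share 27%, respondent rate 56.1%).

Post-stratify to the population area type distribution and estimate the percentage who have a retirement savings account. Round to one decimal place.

62.9%

Weight each group's respondent value by its population share:
  city: 0.38 × 68.2 = 25.916
  town: 0.35 × 62.5 = 21.875
  village: 0.27 × 56.1 = 15.147
Post-stratified estimate = 62.938 → 62.9%.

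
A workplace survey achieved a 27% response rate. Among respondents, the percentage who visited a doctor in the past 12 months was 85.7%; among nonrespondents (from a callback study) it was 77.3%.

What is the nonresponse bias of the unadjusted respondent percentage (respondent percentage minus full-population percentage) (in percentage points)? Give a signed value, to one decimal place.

+6.1 percentage points

Nonresponse fraction = 1 − 0.27 = 0.73.
Bias = (nonresponse fraction) × (respondent percentage − nonrespondent percentage)
     = 0.73 × (85.7 − 77.3) = 0.73 × 8.4 = 6.132.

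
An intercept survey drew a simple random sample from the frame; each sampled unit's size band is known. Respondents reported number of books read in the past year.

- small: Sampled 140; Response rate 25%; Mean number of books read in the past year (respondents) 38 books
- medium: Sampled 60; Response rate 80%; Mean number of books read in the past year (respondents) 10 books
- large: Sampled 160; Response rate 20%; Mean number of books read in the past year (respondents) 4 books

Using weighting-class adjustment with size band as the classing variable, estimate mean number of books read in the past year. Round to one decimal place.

With weight = n_sampled/n_responded per class, the weighted class total is n_sampled:
  small: 140 × 38 = 5320
  medium: 60 × 10 = 600
  large: 160 × 4 = 640
Adjusted estimate = 6560 / 360 = 18.2222 → 18.2.

18.2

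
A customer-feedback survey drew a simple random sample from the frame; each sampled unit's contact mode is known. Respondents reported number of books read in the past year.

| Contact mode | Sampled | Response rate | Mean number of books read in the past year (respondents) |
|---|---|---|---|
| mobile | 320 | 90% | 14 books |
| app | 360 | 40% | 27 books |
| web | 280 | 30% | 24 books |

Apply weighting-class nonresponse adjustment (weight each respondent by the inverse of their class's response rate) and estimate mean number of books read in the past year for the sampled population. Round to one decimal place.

21.8

Weighting each respondent by the inverse class response rate inflates each class back to its sampled size, so the class weight is n_sampled:
  mobile: 320 × 14 = 4480
  app: 360 × 27 = 9720
  web: 280 × 24 = 6720
Adjusted estimate = 20,920 / 960 = 21.7917 → 21.8.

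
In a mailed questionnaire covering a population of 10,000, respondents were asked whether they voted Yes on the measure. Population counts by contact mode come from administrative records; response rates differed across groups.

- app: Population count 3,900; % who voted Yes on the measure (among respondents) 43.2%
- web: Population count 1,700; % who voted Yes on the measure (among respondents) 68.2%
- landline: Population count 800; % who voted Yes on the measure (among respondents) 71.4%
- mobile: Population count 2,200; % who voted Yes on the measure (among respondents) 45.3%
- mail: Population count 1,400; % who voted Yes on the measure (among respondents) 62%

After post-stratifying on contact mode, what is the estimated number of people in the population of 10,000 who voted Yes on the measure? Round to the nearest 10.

Apply each group's respondent rate to its population count:
  app: 3,900 × 43.2% = 1684.8
  web: 1,700 × 68.2% = 1159.4
  landline: 800 × 71.4% = 571.2
  mobile: 2,200 × 45.3% = 996.6
  mail: 1,400 × 62% = 868
Estimated total = 5280 → 5,280.

5,280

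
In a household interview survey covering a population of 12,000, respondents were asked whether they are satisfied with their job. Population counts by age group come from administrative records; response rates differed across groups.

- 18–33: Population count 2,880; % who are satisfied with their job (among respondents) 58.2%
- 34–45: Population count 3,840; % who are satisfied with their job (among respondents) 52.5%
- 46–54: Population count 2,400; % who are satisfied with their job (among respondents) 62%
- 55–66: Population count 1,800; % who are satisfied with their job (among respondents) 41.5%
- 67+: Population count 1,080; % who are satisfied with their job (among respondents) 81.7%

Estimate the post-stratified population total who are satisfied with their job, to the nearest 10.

6,810

Apply each group's respondent rate to its population count:
  18–33: 2,880 × 58.2% = 1676.16
  34–45: 3,840 × 52.5% = 2016
  46–54: 2,400 × 62% = 1488
  55–66: 1,800 × 41.5% = 747
  67+: 1,080 × 81.7% = 882.36
Estimated total = 6809.52 → 6,810.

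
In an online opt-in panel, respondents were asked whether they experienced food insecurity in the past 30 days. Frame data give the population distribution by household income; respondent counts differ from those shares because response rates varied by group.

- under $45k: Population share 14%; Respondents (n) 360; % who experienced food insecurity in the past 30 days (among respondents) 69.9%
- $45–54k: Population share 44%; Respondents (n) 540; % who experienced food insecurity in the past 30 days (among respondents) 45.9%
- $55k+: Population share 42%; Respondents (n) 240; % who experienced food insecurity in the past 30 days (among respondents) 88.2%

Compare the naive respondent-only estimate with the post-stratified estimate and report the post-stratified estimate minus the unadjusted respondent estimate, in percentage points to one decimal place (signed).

+4.6 percentage points

Without adjustment, the pooled respondent share is:
  (360/1140)×69.9 + (540/1140)×45.9 + (240/1140)×88.2 = 62.3842%
Reweighting by population household income shares:
  0.14×69.9 + 0.44×45.9 + 0.42×88.2 = 67.026%
Difference = 67.026 − 62.3842 = 4.6418 pp.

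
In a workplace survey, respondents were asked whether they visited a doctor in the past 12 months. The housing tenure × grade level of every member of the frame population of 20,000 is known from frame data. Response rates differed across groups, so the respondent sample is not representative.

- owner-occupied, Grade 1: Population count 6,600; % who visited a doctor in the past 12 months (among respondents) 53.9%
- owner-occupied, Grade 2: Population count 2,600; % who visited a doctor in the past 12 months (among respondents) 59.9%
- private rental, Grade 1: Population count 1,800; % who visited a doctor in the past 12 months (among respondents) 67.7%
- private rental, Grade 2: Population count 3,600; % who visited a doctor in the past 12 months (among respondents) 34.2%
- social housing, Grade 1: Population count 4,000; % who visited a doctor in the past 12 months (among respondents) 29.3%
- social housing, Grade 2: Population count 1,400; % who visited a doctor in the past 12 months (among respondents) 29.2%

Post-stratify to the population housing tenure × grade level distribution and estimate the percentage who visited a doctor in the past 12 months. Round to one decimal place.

45.7%

Weight each group's respondent value by its population share:
  owner-occupied, Grade 1: (6,600/20,000) × 53.9 = 17.787
  owner-occupied, Grade 2: (2,600/20,000) × 59.9 = 7.787
  private rental, Grade 1: (1,800/20,000) × 67.7 = 6.093
  private rental, Grade 2: (3,600/20,000) × 34.2 = 6.156
  social housing, Grade 1: (4,000/20,000) × 29.3 = 5.86
  social housing, Grade 2: (1,400/20,000) × 29.2 = 2.044
Post-stratified estimate = 45.727 → 45.7%.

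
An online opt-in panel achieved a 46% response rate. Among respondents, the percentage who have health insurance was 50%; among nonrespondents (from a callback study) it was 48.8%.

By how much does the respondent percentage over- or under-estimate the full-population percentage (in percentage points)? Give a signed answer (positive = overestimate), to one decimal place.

+0.6 percentage points

Nonresponse fraction = 1 − 0.46 = 0.54.
Bias = (nonresponse fraction) × (respondent percentage − nonrespondent percentage)
     = 0.54 × (50 − 48.8) = 0.54 × 1.2 = 0.648.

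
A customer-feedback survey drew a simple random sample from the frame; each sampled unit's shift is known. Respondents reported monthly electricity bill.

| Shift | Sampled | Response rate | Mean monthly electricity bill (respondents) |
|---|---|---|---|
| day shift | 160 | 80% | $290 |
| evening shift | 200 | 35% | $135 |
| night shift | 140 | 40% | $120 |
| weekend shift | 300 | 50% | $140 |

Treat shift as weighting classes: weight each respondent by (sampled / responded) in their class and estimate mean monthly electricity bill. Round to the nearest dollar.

$165

With weight = n_sampled/n_responded per class, the weighted class total is n_sampled:
  day shift: 160 × 290 = 46,400
  evening shift: 200 × 135 = 27,000
  night shift: 140 × 120 = 16,800
  weekend shift: 300 × 140 = 42,000
Adjusted estimate = 132,200 / 800 = 165.25 → $165.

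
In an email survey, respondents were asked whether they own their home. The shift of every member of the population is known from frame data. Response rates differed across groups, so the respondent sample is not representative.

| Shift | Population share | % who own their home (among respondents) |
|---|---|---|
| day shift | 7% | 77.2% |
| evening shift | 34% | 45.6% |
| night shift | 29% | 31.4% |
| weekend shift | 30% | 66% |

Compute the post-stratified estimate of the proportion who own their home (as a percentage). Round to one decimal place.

49.8%

Post-stratification weights by population share, not respondent share:
  day shift: 0.07 × 77.2 = 5.404
  evening shift: 0.34 × 45.6 = 15.504
  night shift: 0.29 × 31.4 = 9.106
  weekend shift: 0.3 × 66 = 19.8
Post-stratified estimate = 49.814 → 49.8%.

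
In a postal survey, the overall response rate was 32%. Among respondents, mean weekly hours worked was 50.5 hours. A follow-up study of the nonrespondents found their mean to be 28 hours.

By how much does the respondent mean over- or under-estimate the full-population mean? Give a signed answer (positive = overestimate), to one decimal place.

+15.3

Nonresponse fraction = 1 − 0.32 = 0.68.
Bias = (nonresponse fraction) × (respondent mean − nonrespondent mean)
     = 0.68 × (50.5 − 28) = 0.68 × 22.5 = 15.3.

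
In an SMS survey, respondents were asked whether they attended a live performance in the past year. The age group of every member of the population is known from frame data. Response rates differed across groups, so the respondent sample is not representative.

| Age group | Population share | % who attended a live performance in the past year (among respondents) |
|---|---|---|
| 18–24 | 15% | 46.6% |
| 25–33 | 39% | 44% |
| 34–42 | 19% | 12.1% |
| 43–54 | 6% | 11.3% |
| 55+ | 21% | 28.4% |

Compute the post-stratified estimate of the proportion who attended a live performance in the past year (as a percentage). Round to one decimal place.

33.1%

Weight each group's respondent value by its population share:
  18–24: 0.15 × 46.6 = 6.99
  25–33: 0.39 × 44 = 17.16
  34–42: 0.19 × 12.1 = 2.299
  43–54: 0.06 × 11.3 = 0.678
  55+: 0.21 × 28.4 = 5.964
Post-stratified estimate = 33.091 → 33.1%.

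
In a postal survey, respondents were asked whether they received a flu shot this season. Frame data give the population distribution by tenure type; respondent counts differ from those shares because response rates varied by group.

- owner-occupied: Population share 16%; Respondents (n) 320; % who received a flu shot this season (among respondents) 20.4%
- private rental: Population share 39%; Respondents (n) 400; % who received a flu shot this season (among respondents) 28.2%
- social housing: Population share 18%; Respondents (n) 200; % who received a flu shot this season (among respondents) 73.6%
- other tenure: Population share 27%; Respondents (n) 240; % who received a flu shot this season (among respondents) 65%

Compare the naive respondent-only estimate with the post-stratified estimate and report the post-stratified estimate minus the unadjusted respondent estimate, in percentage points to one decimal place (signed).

Naive respondent-only estimate (weights = respondent counts):
  (320/1160)×20.4 + (400/1160)×28.2 + (200/1160)×73.6 + (240/1160)×65 = 41.4897%
Reweighting by population tenure type shares:
  0.16×20.4 + 0.39×28.2 + 0.18×73.6 + 0.27×65 = 45.06%
Difference = 45.06 − 41.4897 = 3.5703 pp.

+3.6 percentage points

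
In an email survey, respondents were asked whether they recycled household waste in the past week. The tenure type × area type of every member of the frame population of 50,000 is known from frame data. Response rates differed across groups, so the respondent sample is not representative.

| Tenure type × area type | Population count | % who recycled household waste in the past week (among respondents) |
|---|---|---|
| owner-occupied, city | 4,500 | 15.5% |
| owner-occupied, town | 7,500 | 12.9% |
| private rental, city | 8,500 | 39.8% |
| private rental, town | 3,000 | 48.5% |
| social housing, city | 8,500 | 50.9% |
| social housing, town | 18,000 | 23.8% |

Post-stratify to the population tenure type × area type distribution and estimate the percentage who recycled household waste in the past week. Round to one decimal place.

30.2%

Each cell contributes population-share × respondent value:
  owner-occupied, city: (4,500/50,000) × 15.5 = 1.395
  owner-occupied, town: (7,500/50,000) × 12.9 = 1.935
  private rental, city: (8,500/50,000) × 39.8 = 6.766
  private rental, town: (3,000/50,000) × 48.5 = 2.91
  social housing, city: (8,500/50,000) × 50.9 = 8.653
  social housing, town: (18,000/50,000) × 23.8 = 8.568
Post-stratified estimate = 30.227 → 30.2%.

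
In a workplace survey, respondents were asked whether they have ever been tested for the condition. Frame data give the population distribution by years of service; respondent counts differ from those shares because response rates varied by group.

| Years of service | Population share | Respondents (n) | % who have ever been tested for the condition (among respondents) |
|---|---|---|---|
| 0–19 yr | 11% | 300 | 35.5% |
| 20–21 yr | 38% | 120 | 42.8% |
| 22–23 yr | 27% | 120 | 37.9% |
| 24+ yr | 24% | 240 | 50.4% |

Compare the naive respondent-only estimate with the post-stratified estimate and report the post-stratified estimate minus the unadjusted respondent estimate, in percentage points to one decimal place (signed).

+0.9 percentage points

Without adjustment, the pooled respondent share is:
  (300/780)×35.5 + (120/780)×42.8 + (120/780)×37.9 + (240/780)×50.4 = 41.5769%
Reweighting by population years of service shares:
  0.11×35.5 + 0.38×42.8 + 0.27×37.9 + 0.24×50.4 = 42.498%
Difference = 42.498 − 41.5769 = 0.9211 pp.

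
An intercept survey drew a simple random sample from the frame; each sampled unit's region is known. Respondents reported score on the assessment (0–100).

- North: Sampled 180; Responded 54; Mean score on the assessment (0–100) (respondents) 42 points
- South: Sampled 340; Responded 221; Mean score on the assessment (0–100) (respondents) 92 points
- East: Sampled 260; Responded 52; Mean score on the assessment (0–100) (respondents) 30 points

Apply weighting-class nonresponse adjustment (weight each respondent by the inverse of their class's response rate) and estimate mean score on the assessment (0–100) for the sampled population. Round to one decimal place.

59.8

Response rates by class: North 54/180 = 30%, South 221/340 = 65%, East 52/260 = 20%.
Each respondent's weight = sampled/responded in their class; summing within a class gives n_sampled, so:
  North: 180 × 42 = 7560
  South: 340 × 92 = 31,280
  East: 260 × 30 = 7800
Adjusted estimate = 46,640 / 780 = 59.7949 → 59.8.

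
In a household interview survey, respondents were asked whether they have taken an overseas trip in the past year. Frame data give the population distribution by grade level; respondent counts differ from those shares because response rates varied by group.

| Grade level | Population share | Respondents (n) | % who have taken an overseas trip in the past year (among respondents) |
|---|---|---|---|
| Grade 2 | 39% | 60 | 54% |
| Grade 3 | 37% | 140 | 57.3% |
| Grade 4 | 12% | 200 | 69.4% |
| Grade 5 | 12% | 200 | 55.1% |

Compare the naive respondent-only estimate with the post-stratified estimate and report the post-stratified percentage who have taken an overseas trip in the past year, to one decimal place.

Naive respondent-only estimate (weights = respondent counts):
  (60/600)×54 + (140/600)×57.3 + (200/600)×69.4 + (200/600)×55.1 = 60.27%
Post-stratifying to population shares instead:
  0.39×54 + 0.37×57.3 + 0.12×69.4 + 0.12×55.1 = 57.201%

57.2%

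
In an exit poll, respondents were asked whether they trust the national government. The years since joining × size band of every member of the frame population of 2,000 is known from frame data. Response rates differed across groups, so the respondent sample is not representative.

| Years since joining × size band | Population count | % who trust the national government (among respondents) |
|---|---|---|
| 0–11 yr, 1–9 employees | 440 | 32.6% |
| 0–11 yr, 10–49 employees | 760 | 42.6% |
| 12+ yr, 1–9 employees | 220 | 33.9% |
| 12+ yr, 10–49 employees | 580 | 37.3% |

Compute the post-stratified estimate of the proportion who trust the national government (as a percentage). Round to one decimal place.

37.9%

Post-stratification weights by population share, not respondent share:
  0–11 yr, 1–9 employees: (440/2,000) × 32.6 = 7.172
  0–11 yr, 10–49 employees: (760/2,000) × 42.6 = 16.188
  12+ yr, 1–9 employees: (220/2,000) × 33.9 = 3.729
  12+ yr, 10–49 employees: (580/2,000) × 37.3 = 10.817
Post-stratified estimate = 37.906 → 37.9%.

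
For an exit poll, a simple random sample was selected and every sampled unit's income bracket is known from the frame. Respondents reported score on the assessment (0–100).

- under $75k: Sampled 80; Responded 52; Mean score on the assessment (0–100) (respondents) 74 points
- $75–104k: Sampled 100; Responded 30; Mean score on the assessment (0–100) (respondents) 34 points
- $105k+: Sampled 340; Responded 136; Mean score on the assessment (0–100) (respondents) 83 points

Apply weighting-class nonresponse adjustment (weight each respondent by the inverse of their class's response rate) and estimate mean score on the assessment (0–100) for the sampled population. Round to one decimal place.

72.2

Response rates by class: under $75k 52/80 = 65%, $75–104k 30/100 = 30%, $105k+ 136/340 = 40%.
Each respondent's weight = sampled/responded in their class; summing within a class gives n_sampled, so:
  under $75k: 80 × 74 = 5920
  $75–104k: 100 × 34 = 3400
  $105k+: 340 × 83 = 28,220
Adjusted estimate = 37,540 / 520 = 72.1923 → 72.2.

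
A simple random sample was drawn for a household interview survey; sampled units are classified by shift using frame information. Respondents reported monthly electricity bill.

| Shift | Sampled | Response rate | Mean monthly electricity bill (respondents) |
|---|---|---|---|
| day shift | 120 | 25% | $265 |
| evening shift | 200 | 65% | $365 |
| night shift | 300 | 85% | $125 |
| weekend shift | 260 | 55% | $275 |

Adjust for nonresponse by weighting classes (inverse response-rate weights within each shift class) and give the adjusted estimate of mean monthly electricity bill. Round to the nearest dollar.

$243

Inverse-response-rate weighting restores each class to its sampled count, so class totals weight by n_sampled:
  day shift: 120 × 265 = 31,800
  evening shift: 200 × 365 = 73,000
  night shift: 300 × 125 = 37,500
  weekend shift: 260 × 275 = 71,500
Adjusted estimate = 213,800 / 880 = 242.955 → $243.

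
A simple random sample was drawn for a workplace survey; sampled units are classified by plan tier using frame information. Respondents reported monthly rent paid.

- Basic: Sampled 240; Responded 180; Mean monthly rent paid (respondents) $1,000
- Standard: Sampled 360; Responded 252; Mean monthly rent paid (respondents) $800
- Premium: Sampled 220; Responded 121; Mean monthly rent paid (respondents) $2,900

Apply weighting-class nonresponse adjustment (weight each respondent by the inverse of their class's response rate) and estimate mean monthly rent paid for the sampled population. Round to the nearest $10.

$1,420

Response rates by class: Basic 180/240 = 75%, Standard 252/360 = 70%, Premium 121/220 = 55%.
Each respondent's weight = sampled/responded in their class; summing within a class gives n_sampled, so:
  Basic: 240 × 1000 = 240,000
  Standard: 360 × 800 = 288,000
  Premium: 220 × 2900 = 638,000
Adjusted estimate = 1,166,000 / 820 = 1421.95 → $1,420.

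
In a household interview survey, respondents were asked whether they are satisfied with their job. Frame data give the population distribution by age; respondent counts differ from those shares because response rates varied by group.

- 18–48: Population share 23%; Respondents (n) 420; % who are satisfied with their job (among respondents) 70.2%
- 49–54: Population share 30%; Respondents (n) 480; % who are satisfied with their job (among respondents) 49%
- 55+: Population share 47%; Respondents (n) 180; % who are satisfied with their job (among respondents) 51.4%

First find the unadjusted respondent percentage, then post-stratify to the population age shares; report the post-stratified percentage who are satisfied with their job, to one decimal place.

55.0%

Unadjusted (pooled respondent) estimate weights by respondent counts:
  (420/1080)×70.2 + (480/1080)×49 + (180/1080)×51.4 = 57.6444%
Post-stratified estimate weights by population shares:
  0.23×70.2 + 0.3×49 + 0.47×51.4 = 55.004%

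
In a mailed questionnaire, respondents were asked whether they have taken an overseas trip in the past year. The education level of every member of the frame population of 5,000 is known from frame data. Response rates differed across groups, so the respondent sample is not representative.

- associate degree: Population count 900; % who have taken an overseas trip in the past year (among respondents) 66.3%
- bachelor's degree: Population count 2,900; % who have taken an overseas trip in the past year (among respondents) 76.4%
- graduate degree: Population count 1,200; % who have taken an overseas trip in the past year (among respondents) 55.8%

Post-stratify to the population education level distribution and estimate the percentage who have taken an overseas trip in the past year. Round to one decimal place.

Reweight to the known education level distribution:
  associate degree: (900/5,000) × 66.3 = 11.934
  bachelor's degree: (2,900/5,000) × 76.4 = 44.312
  graduate degree: (1,200/5,000) × 55.8 = 13.392
Post-stratified estimate = 69.638 → 69.6%.

69.6%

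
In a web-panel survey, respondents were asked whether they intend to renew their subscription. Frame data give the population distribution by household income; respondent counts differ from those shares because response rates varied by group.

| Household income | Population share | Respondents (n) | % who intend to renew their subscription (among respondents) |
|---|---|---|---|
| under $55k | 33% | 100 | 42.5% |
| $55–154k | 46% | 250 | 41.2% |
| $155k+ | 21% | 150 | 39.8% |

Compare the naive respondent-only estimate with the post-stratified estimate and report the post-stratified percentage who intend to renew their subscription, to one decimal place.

Naive respondent-only estimate (weights = respondent counts):
  (100/500)×42.5 + (250/500)×41.2 + (150/500)×39.8 = 41.04%
Post-stratified estimate weights by population shares:
  0.33×42.5 + 0.46×41.2 + 0.21×39.8 = 41.335%

41.3%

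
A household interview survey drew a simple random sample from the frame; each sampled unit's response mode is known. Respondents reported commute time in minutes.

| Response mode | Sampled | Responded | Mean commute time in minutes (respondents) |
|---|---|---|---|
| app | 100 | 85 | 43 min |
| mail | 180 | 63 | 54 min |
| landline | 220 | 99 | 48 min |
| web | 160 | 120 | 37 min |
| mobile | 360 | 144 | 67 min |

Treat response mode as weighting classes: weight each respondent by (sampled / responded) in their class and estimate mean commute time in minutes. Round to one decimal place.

Response rates by class: app 85/100 = 85%, mail 63/180 = 35%, landline 99/220 = 45%, web 120/160 = 75%, mobile 144/360 = 40%.
With weight = n_sampled/n_responded per class, the weighted class total is n_sampled:
  app: 100 × 43 = 4300
  mail: 180 × 54 = 9720
  landline: 220 × 48 = 10,560
  web: 160 × 37 = 5920
  mobile: 360 × 67 = 24,120
Adjusted estimate = 54,620 / 1,020 = 53.549 → 53.5.

53.5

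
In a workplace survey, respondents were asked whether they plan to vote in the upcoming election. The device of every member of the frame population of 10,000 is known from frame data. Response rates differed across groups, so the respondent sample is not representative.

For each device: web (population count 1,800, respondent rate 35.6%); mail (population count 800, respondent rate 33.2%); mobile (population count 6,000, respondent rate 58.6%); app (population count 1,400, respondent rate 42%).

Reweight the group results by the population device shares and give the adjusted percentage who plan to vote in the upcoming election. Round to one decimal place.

Weight each group's respondent value by its population share:
  web: (1,800/10,000) × 35.6 = 6.408
  mail: (800/10,000) × 33.2 = 2.656
  mobile: (6,000/10,000) × 58.6 = 35.16
  app: (1,400/10,000) × 42 = 5.88
Post-stratified estimate = 50.104 → 50.1%.

50.1%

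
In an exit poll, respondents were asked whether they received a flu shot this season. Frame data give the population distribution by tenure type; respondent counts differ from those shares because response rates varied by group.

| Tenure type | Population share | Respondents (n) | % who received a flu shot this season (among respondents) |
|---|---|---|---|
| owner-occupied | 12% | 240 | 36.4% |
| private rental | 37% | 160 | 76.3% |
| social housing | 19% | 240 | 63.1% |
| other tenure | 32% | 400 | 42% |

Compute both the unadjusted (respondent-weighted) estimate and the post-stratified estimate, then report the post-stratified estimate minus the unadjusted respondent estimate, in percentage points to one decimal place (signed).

+7.2 percentage points

Naive respondent-only estimate (weights = respondent counts):
  (240/1040)×36.4 + (160/1040)×76.3 + (240/1040)×63.1 + (400/1040)×42 = 50.8538%
Post-stratified estimate weights by population shares:
  0.12×36.4 + 0.37×76.3 + 0.19×63.1 + 0.32×42 = 58.028%
Difference = 58.028 − 50.8538 = 7.1742 pp.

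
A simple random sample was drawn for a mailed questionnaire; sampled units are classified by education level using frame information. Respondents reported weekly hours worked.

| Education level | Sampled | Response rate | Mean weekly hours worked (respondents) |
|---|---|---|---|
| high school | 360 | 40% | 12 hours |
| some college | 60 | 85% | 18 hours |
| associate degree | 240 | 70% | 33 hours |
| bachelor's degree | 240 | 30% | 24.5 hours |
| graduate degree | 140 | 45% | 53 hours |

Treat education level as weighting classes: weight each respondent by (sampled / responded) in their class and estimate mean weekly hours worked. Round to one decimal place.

With weight = n_sampled/n_responded per class, the weighted class total is n_sampled:
  high school: 360 × 12 = 4320
  some college: 60 × 18 = 1080
  associate degree: 240 × 33 = 7920
  bachelor's degree: 240 × 24.5 = 5880
  graduate degree: 140 × 53 = 7420
Adjusted estimate = 26,620 / 1,040 = 25.5962 → 25.6.

25.6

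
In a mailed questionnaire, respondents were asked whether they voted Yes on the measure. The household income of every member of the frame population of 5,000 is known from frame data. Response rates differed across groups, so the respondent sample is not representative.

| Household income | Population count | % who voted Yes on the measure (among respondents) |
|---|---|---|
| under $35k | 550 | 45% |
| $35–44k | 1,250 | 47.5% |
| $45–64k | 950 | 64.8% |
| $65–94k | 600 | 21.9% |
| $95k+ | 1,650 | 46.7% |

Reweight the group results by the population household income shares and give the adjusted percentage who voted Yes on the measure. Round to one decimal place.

Weight each group's respondent value by its population share:
  under $35k: (550/5,000) × 45 = 4.95
  $35–44k: (1,250/5,000) × 47.5 = 11.875
  $45–64k: (950/5,000) × 64.8 = 12.312
  $65–94k: (600/5,000) × 21.9 = 2.628
  $95k+: (1,650/5,000) × 46.7 = 15.411
Post-stratified estimate = 47.176 → 47.2%.

47.2%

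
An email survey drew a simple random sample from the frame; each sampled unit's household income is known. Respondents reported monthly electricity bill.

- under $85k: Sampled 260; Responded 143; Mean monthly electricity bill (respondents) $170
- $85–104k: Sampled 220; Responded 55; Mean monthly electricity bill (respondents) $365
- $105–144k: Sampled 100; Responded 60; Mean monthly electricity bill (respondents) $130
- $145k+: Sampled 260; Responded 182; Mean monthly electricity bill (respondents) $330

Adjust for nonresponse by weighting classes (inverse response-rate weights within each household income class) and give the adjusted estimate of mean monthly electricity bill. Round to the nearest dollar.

Response rates by class: under $85k 143/260 = 55%, $85–104k 55/220 = 25%, $105–144k 60/100 = 60%, $145k+ 182/260 = 70%.
With weight = n_sampled/n_responded per class, the weighted class total is n_sampled:
  under $85k: 260 × 170 = 44,200
  $85–104k: 220 × 365 = 80,300
  $105–144k: 100 × 130 = 13,000
  $145k+: 260 × 330 = 85,800
Adjusted estimate = 223,300 / 840 = 265.833 → $266.

$266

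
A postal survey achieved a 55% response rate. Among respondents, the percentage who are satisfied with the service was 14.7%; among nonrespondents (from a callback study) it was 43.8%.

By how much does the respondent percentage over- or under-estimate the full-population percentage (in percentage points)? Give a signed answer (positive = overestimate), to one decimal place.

-13.1 percentage points

Nonresponse fraction = 1 − 0.55 = 0.45.
Bias = (nonresponse fraction) × (respondent percentage − nonrespondent percentage)
     = 0.45 × (14.7 − 43.8) = 0.45 × -29.1 = -13.095.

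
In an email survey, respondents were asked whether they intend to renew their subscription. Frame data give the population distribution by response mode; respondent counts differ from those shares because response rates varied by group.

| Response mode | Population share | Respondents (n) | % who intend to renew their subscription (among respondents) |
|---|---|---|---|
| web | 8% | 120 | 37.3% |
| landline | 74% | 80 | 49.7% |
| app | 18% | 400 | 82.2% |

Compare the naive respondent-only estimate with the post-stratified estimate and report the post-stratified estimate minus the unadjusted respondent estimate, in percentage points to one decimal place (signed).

Without adjustment, the pooled respondent share is:
  (120/600)×37.3 + (80/600)×49.7 + (400/600)×82.2 = 68.8867%
Post-stratified estimate weights by population shares:
  0.08×37.3 + 0.74×49.7 + 0.18×82.2 = 54.558%
Difference = 54.558 − 68.8867 = -14.3287 pp.

-14.3 percentage points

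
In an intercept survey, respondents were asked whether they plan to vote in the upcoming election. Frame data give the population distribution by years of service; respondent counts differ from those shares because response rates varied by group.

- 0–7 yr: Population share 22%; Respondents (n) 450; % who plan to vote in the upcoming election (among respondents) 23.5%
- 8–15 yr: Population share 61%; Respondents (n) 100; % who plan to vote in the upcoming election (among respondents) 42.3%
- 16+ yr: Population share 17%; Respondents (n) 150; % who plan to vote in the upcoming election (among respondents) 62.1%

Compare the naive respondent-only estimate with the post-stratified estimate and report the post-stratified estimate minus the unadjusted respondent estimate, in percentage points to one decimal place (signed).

+7.1 percentage points

Naive respondent-only estimate (weights = respondent counts):
  (450/700)×23.5 + (100/700)×42.3 + (150/700)×62.1 = 34.4571%
Reweighting by population years of service shares:
  0.22×23.5 + 0.61×42.3 + 0.17×62.1 = 41.53%
Difference = 41.53 − 34.4571 = 7.0729 pp.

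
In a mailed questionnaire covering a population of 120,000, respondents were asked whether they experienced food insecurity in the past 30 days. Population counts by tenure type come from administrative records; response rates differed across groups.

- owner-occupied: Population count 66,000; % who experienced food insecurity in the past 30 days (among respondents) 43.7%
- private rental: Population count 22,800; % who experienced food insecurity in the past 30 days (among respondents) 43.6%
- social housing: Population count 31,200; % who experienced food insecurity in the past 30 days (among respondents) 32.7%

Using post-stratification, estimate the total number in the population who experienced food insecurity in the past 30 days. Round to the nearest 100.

Apply each group's respondent rate to its population count:
  owner-occupied: 66,000 × 43.7% = 28,842
  private rental: 22,800 × 43.6% = 9940.8
  social housing: 31,200 × 32.7% = 10202.4
Estimated total = 48985.2 → 49,000.

49,000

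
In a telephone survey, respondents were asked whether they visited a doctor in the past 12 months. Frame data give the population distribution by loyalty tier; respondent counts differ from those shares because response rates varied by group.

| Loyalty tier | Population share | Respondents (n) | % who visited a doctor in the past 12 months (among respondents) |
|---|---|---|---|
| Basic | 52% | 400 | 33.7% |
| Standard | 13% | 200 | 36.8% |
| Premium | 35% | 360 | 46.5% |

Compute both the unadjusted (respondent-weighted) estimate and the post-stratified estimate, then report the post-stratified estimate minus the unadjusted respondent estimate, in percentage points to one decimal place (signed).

Naive respondent-only estimate (weights = respondent counts):
  (400/960)×33.7 + (200/960)×36.8 + (360/960)×46.5 = 39.1458%
Reweighting by population loyalty tier shares:
  0.52×33.7 + 0.13×36.8 + 0.35×46.5 = 38.583%
Difference = 38.583 − 39.1458 = -0.5628 pp.

-0.6 percentage points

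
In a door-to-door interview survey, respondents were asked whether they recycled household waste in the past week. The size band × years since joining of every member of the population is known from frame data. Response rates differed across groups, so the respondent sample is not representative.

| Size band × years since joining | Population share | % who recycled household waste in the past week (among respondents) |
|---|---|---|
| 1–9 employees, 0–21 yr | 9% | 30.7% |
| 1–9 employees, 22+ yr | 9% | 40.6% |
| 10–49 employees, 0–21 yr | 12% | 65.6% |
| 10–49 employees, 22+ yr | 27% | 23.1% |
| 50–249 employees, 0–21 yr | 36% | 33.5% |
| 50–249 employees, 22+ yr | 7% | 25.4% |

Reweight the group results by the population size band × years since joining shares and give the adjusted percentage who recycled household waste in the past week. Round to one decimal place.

34.4%

Weight each group's respondent value by its population share:
  1–9 employees, 0–21 yr: 0.09 × 30.7 = 2.763
  1–9 employees, 22+ yr: 0.09 × 40.6 = 3.654
  10–49 employees, 0–21 yr: 0.12 × 65.6 = 7.872
  10–49 employees, 22+ yr: 0.27 × 23.1 = 6.237
  50–249 employees, 0–21 yr: 0.36 × 33.5 = 12.06
  50–249 employees, 22+ yr: 0.07 × 25.4 = 1.778
Post-stratified estimate = 34.364 → 34.4%.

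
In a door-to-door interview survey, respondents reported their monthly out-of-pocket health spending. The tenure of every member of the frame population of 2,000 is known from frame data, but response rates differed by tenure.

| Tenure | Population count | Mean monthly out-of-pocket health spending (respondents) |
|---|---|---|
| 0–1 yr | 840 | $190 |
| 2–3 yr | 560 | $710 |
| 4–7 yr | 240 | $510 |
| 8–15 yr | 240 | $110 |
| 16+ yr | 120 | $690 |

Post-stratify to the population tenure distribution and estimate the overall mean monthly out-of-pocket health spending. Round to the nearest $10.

$390

Weight each group's respondent value by its population share:
  0–1 yr: (840/2,000) × 190 = 79.8
  2–3 yr: (560/2,000) × 710 = 198.8
  4–7 yr: (240/2,000) × 510 = 61.2
  8–15 yr: (240/2,000) × 110 = 13.2
  16+ yr: (120/2,000) × 690 = 41.4
Post-stratified estimate = 394.4 → $390.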